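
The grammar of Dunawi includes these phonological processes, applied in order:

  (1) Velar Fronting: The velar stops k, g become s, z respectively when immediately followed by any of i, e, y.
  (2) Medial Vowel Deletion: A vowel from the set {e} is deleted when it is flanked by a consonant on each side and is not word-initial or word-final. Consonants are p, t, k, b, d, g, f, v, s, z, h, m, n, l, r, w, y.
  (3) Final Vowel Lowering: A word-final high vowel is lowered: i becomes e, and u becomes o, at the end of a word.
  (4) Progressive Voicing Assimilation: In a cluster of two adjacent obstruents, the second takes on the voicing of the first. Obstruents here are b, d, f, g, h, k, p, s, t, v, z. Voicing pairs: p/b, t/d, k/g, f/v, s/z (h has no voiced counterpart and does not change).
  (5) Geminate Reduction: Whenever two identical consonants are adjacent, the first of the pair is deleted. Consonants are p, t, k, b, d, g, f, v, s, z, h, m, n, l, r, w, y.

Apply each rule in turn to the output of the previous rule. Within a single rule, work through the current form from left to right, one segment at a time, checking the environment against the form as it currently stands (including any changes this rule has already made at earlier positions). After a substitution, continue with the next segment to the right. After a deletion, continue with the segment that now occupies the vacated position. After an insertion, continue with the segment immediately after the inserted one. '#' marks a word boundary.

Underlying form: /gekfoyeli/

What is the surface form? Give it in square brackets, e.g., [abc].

(1) Velar Fronting: [gekfoyeli] → [zekfoyeli]
(2) Medial Vowel Deletion: [zekfoyeli] → [zkfoyli]
(3) Final Vowel Lowering: [zkfoyli] → [zkfoyle]
(4) Progressive Voicing Assimilation: [zkfoyle] → [zgvoyle]
(5) Geminate Reduction: no change — [zgvoyle]

[zgvoyle]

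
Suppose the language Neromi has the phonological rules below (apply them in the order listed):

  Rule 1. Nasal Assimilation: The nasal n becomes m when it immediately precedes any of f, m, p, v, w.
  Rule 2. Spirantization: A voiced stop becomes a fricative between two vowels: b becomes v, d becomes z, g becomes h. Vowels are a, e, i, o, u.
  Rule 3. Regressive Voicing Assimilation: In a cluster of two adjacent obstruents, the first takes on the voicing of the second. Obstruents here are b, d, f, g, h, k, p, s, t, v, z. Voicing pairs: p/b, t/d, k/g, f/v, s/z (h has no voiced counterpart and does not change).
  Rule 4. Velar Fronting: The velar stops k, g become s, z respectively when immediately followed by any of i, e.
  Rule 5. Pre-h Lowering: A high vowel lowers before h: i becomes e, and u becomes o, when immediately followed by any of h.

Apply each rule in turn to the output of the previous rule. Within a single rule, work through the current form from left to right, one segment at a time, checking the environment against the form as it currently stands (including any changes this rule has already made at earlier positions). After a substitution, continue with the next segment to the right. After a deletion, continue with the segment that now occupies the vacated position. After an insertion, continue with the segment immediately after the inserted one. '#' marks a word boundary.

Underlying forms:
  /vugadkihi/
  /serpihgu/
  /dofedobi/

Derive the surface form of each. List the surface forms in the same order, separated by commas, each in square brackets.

/vugadkihi/:
  Rule 1 Nasal Assimilation: no change — [vugadkihi]
  Rule 2 Spirantization: [vugadkihi] → [vuhadkihi]
  Rule 3 Regressive Voicing Assimilation: [vuhadkihi] → [vuhatkihi]
  Rule 4 Velar Fronting: [vuhatkihi] → [vuhatsihi]
  Rule 5 Pre-h Lowering: [vuhatsihi] → [vohatsehi]
/serpihgu/:
  Rule 1 Nasal Assimilation: no change — [serpihgu]
  Rule 2 Spirantization: no change — [serpihgu]
  Rule 3 Regressive Voicing Assimilation: no change — [serpihgu]
  Rule 4 Velar Fronting: no change — [serpihgu]
  Rule 5 Pre-h Lowering: [serpihgu] → [serpehgu]
/dofedobi/:
  Rule 1 Nasal Assimilation: no change — [dofedobi]
  Rule 2 Spirantization: [dofedobi] → [dofezovi]
  Rule 3 Regressive Voicing Assimilation: no change — [dofezovi]
  Rule 4 Velar Fronting: no change — [dofezovi]
  Rule 5 Pre-h Lowering: no change — [dofezovi]

[vohatsehi], [serpehgu], [dofezovi]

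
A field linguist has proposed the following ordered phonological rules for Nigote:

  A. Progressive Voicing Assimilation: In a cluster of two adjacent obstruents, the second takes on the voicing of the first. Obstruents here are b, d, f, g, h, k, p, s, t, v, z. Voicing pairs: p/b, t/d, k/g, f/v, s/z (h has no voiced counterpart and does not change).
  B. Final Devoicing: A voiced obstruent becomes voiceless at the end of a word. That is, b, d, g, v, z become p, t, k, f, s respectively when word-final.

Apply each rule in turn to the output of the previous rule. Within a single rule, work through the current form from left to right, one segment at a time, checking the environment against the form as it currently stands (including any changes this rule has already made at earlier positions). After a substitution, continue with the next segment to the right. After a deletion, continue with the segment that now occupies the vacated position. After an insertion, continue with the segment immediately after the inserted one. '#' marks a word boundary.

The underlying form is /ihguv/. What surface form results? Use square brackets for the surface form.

A Progressive Voicing Assimilation: [ihguv] → [ihkuv]
B Final Devoicing: [ihkuv] → [ihkuf]

[ihkuf]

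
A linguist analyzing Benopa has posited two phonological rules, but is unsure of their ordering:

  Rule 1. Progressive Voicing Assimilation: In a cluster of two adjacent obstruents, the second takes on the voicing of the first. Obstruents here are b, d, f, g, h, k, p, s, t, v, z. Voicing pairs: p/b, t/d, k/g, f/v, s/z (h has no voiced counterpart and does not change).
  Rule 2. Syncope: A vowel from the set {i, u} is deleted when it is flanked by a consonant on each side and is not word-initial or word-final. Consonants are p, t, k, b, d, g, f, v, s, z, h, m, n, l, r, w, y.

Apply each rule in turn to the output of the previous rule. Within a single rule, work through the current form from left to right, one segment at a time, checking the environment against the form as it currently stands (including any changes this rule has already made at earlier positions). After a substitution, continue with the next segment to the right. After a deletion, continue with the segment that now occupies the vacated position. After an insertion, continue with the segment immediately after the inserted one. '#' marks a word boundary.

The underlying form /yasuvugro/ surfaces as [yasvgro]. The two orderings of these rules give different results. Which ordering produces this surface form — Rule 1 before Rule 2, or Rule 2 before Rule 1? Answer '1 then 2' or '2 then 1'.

Order 1 then 2:
  1 Progressive Voicing Assimilation: no change — [yasuvugro]
  2 Syncope: [yasuvugro] → [yasvgro]
  result: [yasvgro]
Order 2 then 1:
  2 Syncope: [yasuvugro] → [yasvgro]
  1 Progressive Voicing Assimilation: [yasvgro] → [yasfkro]
  result: [yasfkro]

1 then 2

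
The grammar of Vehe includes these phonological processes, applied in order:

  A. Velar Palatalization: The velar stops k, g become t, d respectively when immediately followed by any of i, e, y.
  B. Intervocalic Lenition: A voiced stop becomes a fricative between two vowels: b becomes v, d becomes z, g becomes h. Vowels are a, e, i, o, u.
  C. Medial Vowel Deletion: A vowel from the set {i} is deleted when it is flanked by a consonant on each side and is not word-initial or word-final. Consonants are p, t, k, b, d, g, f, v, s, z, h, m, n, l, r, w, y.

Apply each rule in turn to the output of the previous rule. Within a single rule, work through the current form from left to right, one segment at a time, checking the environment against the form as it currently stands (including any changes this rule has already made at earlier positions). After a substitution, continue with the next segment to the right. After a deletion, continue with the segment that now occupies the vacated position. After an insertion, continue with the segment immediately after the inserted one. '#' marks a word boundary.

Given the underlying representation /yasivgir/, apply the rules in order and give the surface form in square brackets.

[yasvdr]

A Velar Palatalization: [yasivgir] → [yasivdir]
B Intervocalic Lenition: no change — [yasivdir]
C Medial Vowel Deletion: [yasivdir] → [yasvdr]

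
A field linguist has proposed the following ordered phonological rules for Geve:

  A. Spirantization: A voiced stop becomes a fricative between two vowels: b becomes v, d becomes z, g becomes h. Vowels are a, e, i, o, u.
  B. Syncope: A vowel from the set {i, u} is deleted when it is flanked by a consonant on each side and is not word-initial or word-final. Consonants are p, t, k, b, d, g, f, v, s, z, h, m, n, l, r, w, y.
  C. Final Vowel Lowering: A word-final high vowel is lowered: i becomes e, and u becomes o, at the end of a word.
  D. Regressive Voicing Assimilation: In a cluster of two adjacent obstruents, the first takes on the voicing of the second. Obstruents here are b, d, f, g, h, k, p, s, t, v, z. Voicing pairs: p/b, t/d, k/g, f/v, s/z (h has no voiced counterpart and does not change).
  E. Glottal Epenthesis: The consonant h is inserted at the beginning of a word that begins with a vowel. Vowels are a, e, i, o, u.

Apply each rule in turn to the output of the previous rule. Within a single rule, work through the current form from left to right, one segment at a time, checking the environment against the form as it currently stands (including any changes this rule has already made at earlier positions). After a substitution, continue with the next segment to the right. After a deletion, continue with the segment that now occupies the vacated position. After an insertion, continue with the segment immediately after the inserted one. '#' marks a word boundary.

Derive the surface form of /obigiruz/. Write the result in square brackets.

A Spirantization: [obigiruz] → [ovihiruz]
B Syncope: [ovihiruz] → [ovhrz]
C Final Vowel Lowering: no change — [ovhrz]
D Regressive Voicing Assimilation: [ovhrz] → [ofhrz]
E Glottal Epenthesis: [ofhrz] → [hofhrz]

[hofhrz]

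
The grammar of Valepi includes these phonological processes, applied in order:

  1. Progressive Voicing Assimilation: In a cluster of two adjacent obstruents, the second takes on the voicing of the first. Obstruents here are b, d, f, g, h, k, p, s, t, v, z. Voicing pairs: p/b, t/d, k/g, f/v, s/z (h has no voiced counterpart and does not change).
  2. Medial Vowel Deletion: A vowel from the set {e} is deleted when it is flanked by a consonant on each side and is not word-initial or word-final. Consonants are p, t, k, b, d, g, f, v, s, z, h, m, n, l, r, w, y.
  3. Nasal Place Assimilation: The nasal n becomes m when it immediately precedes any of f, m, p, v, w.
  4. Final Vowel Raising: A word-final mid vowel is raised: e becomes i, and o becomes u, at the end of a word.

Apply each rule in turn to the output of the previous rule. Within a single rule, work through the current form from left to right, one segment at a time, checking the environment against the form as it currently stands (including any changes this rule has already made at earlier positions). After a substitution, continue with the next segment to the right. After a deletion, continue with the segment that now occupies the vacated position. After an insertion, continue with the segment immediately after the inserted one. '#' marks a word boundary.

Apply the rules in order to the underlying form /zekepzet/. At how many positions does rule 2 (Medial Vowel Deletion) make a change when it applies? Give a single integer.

3

1 Progressive Voicing Assimilation: [zekepzet] → [zekepset]
2 Medial Vowel Deletion: [zekepset] → [zkpst]
3 Nasal Place Assimilation: no change — [zkpst]
4 Final Vowel Raising: no change — [zkpst]
Rule 2 changed 3 position(s).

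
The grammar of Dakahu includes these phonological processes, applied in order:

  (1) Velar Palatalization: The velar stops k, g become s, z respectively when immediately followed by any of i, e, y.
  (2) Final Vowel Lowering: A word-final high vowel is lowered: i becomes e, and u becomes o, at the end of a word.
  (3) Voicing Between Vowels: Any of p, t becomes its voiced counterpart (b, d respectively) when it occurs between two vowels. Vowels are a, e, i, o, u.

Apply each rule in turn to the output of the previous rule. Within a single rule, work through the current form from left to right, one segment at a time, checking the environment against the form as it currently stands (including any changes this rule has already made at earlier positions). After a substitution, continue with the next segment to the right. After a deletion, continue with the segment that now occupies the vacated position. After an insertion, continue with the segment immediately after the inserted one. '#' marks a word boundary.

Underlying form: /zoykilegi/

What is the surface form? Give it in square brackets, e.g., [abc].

[zoysileze]

(1) Velar Palatalization: [zoykilegi] → [zoysilezi]
(2) Final Vowel Lowering: [zoysilezi] → [zoysileze]
(3) Voicing Between Vowels: no change — [zoysileze]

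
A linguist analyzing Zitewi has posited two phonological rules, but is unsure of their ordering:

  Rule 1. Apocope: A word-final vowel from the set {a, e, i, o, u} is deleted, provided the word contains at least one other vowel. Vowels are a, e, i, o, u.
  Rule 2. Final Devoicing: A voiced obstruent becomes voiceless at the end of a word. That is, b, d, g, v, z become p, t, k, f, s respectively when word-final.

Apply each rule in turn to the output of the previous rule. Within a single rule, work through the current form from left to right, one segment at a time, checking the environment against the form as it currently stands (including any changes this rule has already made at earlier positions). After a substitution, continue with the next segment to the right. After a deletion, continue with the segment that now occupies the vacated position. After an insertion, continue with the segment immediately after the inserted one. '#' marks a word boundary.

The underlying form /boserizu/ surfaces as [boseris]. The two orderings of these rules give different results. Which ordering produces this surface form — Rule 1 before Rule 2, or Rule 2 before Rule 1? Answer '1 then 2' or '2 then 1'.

Order 1 then 2:
  1 Apocope: [boserizu] → [boseriz]
  2 Final Devoicing: [boseriz] → [boseris]
  result: [boseris]
Order 2 then 1:
  2 Final Devoicing: no change — [boserizu]
  1 Apocope: [boserizu] → [boseriz]
  result: [boseriz]

1 then 2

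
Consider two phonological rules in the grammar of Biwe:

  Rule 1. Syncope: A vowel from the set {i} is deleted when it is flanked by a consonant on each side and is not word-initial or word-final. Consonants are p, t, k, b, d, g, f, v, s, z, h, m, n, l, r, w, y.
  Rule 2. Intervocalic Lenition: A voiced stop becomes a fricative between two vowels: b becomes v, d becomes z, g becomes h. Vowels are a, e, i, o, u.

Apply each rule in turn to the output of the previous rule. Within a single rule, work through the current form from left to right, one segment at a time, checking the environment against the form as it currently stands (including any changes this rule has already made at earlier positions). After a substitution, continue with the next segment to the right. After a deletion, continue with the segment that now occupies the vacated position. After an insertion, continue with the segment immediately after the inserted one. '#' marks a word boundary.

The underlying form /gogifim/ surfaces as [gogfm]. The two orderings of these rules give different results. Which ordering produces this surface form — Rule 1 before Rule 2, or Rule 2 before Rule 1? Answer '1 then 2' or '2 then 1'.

1 then 2

Order 1 then 2:
  1 Syncope: [gogifim] → [gogfm]
  2 Intervocalic Lenition: no change — [gogfm]
  result: [gogfm]
Order 2 then 1:
  2 Intervocalic Lenition: [gogifim] → [gohifim]
  1 Syncope: [gohifim] → [gohfm]
  result: [gohfm]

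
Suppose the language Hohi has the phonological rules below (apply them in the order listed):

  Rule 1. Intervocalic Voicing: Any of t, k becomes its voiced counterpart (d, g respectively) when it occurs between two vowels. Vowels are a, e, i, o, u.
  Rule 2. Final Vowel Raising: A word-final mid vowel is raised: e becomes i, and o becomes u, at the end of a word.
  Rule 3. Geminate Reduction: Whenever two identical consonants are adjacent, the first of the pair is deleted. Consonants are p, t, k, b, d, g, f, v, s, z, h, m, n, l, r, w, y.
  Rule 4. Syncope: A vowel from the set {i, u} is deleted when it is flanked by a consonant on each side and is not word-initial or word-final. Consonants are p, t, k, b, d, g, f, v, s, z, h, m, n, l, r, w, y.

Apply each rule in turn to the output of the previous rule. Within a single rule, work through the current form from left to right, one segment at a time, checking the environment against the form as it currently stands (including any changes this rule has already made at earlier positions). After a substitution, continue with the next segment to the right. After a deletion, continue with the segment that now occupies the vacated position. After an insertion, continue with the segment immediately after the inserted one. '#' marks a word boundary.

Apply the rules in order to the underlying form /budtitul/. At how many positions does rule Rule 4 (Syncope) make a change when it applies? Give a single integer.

Rule 1 Intervocalic Voicing: [budtitul] → [budtidul]
Rule 2 Final Vowel Raising: no change — [budtidul]
Rule 3 Geminate Reduction: no change — [budtidul]
Rule 4 Syncope: [budtidul] → [bdtdl]
Rule Rule 4 changed 3 position(s).

3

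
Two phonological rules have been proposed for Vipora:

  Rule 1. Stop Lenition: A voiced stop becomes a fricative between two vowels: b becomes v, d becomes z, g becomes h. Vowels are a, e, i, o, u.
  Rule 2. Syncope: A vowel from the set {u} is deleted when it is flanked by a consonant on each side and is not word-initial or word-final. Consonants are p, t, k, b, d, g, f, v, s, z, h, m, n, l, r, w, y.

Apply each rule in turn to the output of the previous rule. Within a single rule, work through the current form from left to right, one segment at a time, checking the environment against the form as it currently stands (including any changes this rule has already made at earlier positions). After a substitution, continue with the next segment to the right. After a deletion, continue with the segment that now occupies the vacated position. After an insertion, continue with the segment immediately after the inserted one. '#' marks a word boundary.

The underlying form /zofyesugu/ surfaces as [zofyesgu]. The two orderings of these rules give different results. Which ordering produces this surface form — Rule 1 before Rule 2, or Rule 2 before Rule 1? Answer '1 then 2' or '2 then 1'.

Order 1 then 2:
  1 Stop Lenition: [zofyesugu] → [zofyesuhu]
  2 Syncope: [zofyesuhu] → [zofyeshu]
  result: [zofyeshu]
Order 2 then 1:
  2 Syncope: [zofyesugu] → [zofyesgu]
  1 Stop Lenition: no change — [zofyesgu]
  result: [zofyesgu]

2 then 1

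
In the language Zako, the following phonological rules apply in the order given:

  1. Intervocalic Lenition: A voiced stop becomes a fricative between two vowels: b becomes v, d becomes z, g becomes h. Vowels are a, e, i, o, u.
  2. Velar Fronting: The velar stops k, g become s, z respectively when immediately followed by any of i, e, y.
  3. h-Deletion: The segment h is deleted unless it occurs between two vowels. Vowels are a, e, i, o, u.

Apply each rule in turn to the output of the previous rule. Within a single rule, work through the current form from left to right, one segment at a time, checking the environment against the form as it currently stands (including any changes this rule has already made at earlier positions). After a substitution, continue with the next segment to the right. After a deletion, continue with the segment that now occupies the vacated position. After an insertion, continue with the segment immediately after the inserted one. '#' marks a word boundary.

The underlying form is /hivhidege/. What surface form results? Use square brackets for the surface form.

1 Intervocalic Lenition: [hivhidege] → [hivhizehe]
2 Velar Fronting: no change — [hivhizehe]
3 h-Deletion: [hivhizehe] → [ivizehe]

[ivizehe]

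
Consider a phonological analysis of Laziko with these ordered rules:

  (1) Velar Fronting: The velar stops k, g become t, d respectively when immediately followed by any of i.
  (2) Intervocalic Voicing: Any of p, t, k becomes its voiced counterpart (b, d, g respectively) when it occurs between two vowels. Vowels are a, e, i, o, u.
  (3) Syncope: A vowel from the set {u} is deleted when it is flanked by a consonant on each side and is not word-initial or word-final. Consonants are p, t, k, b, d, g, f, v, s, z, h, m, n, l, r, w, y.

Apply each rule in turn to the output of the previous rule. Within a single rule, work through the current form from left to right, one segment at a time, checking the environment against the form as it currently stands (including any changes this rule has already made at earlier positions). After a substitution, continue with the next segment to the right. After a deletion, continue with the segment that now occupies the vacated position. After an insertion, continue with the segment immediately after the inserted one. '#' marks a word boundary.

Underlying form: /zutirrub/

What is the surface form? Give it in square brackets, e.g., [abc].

(1) Velar Fronting: no change — [zutirrub]
(2) Intervocalic Voicing: [zutirrub] → [zudirrub]
(3) Syncope: [zudirrub] → [zdirrb]

[zdirrb]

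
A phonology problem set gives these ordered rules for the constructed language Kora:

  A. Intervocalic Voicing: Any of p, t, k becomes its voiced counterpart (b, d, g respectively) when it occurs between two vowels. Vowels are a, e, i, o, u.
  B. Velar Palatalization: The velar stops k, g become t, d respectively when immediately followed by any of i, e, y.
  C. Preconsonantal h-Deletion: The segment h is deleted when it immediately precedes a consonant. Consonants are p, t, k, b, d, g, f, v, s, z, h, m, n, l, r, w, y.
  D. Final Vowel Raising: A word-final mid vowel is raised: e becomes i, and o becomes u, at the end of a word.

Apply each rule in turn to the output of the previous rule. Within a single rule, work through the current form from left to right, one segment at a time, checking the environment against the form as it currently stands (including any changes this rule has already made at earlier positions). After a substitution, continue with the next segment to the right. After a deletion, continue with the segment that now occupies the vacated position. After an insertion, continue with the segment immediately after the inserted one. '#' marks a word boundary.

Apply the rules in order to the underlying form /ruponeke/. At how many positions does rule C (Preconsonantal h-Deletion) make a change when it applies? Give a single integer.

0

A Intervocalic Voicing: [ruponeke] → [rubonege]
B Velar Palatalization: [rubonege] → [rubonede]
C Preconsonantal h-Deletion: no change — [rubonede]
D Final Vowel Raising: [rubonede] → [rubonedi]
Rule C changed 0 position(s).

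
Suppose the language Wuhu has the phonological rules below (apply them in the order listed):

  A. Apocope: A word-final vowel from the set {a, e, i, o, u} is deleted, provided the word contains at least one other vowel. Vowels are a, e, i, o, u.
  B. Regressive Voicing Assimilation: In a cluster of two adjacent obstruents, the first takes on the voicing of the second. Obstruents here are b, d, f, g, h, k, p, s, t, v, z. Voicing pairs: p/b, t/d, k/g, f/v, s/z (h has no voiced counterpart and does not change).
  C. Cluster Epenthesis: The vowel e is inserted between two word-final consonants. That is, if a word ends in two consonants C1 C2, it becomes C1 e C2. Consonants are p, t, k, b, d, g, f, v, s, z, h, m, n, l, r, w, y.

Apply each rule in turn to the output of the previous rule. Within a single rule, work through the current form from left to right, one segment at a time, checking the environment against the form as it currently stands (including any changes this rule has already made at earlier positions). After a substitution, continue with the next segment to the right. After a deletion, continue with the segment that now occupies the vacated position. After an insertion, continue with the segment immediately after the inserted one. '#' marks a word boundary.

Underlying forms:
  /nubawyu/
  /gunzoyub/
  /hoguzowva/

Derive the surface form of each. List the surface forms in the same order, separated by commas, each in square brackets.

/nubawyu/:
  A Apocope: [nubawyu] → [nubawy]
  B Regressive Voicing Assimilation: no change — [nubawy]
  C Cluster Epenthesis: [nubawy] → [nubawey]
/gunzoyub/:
  A Apocope: no change — [gunzoyub]
  B Regressive Voicing Assimilation: no change — [gunzoyub]
  C Cluster Epenthesis: no change — [gunzoyub]
/hoguzowva/:
  A Apocope: [hoguzowva] → [hoguzowv]
  B Regressive Voicing Assimilation: no change — [hoguzowv]
  C Cluster Epenthesis: [hoguzowv] → [hoguzowev]

[nubawey], [gunzoyub], [hoguzowev]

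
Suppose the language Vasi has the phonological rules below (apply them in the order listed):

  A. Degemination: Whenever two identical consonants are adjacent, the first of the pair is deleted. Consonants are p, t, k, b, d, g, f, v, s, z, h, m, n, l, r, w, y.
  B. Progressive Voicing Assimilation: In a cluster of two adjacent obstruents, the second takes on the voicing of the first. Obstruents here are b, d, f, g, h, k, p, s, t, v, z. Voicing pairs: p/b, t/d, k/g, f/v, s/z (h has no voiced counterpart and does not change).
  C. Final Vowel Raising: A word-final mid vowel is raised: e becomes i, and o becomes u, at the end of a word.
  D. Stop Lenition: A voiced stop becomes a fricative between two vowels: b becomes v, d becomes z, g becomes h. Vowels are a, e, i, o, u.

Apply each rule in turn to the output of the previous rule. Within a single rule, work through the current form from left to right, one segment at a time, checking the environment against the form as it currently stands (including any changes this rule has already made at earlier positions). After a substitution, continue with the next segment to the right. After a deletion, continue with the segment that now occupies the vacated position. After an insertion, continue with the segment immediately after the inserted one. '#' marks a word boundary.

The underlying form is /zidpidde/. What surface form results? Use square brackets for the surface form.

A Degemination: [zidpidde] → [zidpide]
B Progressive Voicing Assimilation: [zidpide] → [zidbide]
C Final Vowel Raising: [zidbide] → [zidbidi]
D Stop Lenition: [zidbidi] → [zidbizi]

[zidbizi]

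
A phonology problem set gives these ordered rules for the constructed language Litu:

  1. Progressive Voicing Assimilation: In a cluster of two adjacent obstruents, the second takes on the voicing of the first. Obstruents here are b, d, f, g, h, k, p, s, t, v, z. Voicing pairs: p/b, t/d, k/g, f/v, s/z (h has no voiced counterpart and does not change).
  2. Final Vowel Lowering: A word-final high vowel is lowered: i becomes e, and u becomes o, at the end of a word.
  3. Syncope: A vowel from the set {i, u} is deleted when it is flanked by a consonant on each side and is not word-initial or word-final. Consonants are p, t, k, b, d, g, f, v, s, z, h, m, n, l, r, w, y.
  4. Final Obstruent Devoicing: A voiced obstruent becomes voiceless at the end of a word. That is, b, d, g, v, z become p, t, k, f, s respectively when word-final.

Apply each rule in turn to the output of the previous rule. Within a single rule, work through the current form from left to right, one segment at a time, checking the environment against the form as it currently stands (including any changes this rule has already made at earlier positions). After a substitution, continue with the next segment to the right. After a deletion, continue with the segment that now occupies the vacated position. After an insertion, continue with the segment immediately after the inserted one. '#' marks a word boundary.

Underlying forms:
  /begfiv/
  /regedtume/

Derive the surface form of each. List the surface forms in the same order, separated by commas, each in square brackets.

[begvf], [regeddme]

/begfiv/:
  1 Progressive Voicing Assimilation: [begfiv] → [begviv]
  2 Final Vowel Lowering: no change — [begviv]
  3 Syncope: [begviv] → [begvv]
  4 Final Obstruent Devoicing: [begvv] → [begvf]
/regedtume/:
  1 Progressive Voicing Assimilation: [regedtume] → [regeddume]
  2 Final Vowel Lowering: no change — [regeddume]
  3 Syncope: [regeddume] → [regeddme]
  4 Final Obstruent Devoicing: no change — [regeddme]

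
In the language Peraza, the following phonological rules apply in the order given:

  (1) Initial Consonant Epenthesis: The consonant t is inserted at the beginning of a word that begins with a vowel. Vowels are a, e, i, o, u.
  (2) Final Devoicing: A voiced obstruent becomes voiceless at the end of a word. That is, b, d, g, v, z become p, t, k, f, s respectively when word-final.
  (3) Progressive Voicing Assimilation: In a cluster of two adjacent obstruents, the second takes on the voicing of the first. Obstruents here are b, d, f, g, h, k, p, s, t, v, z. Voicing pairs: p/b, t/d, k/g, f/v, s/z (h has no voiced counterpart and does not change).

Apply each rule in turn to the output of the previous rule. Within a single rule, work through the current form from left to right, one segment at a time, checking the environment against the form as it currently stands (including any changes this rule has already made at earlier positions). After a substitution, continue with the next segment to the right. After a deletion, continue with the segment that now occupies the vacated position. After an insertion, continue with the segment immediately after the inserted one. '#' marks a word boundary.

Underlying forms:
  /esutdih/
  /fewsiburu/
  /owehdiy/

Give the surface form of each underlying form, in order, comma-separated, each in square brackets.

[tesuttih], [fewsiburu], [towehtiy]

/esutdih/:
  (1) Initial Consonant Epenthesis: [esutdih] → [tesutdih]
  (2) Final Devoicing: no change — [tesutdih]
  (3) Progressive Voicing Assimilation: [tesutdih] → [tesuttih]
/fewsiburu/:
  (1) Initial Consonant Epenthesis: no change — [fewsiburu]
  (2) Final Devoicing: no change — [fewsiburu]
  (3) Progressive Voicing Assimilation: no change — [fewsiburu]
/owehdiy/:
  (1) Initial Consonant Epenthesis: [owehdiy] → [towehdiy]
  (2) Final Devoicing: no change — [towehdiy]
  (3) Progressive Voicing Assimilation: [towehdiy] → [towehtiy]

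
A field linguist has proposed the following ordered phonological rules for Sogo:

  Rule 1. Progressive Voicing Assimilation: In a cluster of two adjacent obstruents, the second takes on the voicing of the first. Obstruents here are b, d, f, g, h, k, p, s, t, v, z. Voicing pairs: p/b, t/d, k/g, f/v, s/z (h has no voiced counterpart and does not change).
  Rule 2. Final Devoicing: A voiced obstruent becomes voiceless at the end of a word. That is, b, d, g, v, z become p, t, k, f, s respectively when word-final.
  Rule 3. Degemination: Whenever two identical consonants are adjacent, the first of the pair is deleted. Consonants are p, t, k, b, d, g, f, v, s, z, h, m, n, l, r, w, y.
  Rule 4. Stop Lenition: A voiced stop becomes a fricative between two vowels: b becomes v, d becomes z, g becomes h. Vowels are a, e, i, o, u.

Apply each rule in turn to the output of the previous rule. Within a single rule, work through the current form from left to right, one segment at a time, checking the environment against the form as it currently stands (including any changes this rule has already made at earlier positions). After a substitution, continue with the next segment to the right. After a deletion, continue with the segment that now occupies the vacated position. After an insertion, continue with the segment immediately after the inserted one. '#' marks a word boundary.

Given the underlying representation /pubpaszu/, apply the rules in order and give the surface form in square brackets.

Rule 1 Progressive Voicing Assimilation: [pubpaszu] → [pubbassu]
Rule 2 Final Devoicing: no change — [pubbassu]
Rule 3 Degemination: [pubbassu] → [pubasu]
Rule 4 Stop Lenition: [pubasu] → [puvasu]

[puvasu]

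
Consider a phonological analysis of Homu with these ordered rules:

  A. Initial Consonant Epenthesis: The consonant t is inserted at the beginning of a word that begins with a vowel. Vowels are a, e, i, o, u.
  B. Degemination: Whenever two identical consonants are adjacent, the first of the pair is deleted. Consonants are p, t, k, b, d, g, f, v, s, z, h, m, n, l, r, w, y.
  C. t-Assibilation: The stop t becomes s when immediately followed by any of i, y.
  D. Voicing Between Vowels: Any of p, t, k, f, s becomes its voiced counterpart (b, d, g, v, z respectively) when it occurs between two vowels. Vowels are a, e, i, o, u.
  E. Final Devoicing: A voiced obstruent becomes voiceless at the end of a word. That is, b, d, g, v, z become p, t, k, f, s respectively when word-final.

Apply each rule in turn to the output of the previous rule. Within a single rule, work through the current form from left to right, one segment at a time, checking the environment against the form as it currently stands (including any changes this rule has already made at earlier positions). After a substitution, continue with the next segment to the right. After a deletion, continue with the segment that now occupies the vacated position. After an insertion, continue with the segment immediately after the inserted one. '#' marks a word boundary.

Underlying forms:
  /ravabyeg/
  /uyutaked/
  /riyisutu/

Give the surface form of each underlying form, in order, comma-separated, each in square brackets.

/ravabyeg/:
  A Initial Consonant Epenthesis: no change — [ravabyeg]
  B Degemination: no change — [ravabyeg]
  C t-Assibilation: no change — [ravabyeg]
  D Voicing Between Vowels: no change — [ravabyeg]
  E Final Devoicing: [ravabyeg] → [ravabyek]
/uyutaked/:
  A Initial Consonant Epenthesis: [uyutaked] → [tuyutaked]
  B Degemination: no change — [tuyutaked]
  C t-Assibilation: no change — [tuyutaked]
  D Voicing Between Vowels: [tuyutaked] → [tuyudaged]
  E Final Devoicing: [tuyudaged] → [tuyudaget]
/riyisutu/:
  A Initial Consonant Epenthesis: no change — [riyisutu]
  B Degemination: no change — [riyisutu]
  C t-Assibilation: no change — [riyisutu]
  D Voicing Between Vowels: [riyisutu] → [riyizudu]
  E Final Devoicing: no change — [riyizudu]

[ravabyek], [tuyudaget], [riyizudu]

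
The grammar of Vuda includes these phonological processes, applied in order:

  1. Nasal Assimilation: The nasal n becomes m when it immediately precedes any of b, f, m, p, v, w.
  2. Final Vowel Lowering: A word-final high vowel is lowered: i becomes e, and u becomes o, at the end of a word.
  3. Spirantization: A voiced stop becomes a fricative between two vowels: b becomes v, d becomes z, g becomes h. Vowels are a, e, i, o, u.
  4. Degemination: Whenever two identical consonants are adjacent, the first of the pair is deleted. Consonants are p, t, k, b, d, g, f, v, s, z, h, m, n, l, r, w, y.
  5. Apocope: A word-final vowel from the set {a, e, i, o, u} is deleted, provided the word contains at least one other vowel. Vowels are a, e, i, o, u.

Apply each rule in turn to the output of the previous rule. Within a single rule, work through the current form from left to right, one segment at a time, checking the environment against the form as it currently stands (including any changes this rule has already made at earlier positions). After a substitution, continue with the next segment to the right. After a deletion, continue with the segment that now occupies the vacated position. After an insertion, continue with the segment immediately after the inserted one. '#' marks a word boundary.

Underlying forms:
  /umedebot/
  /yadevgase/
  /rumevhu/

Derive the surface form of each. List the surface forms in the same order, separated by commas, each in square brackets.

[umezevot], [yazevgas], [rumevh]

/umedebot/:
  1 Nasal Assimilation: no change — [umedebot]
  2 Final Vowel Lowering: no change — [umedebot]
  3 Spirantization: [umedebot] → [umezevot]
  4 Degemination: no change — [umezevot]
  5 Apocope: no change — [umezevot]
/yadevgase/:
  1 Nasal Assimilation: no change — [yadevgase]
  2 Final Vowel Lowering: no change — [yadevgase]
  3 Spirantization: [yadevgase] → [yazevgase]
  4 Degemination: no change — [yazevgase]
  5 Apocope: [yazevgase] → [yazevgas]
/rumevhu/:
  1 Nasal Assimilation: no change — [rumevhu]
  2 Final Vowel Lowering: [rumevhu] → [rumevho]
  3 Spirantization: no change — [rumevho]
  4 Degemination: no change — [rumevho]
  5 Apocope: [rumevho] → [rumevh]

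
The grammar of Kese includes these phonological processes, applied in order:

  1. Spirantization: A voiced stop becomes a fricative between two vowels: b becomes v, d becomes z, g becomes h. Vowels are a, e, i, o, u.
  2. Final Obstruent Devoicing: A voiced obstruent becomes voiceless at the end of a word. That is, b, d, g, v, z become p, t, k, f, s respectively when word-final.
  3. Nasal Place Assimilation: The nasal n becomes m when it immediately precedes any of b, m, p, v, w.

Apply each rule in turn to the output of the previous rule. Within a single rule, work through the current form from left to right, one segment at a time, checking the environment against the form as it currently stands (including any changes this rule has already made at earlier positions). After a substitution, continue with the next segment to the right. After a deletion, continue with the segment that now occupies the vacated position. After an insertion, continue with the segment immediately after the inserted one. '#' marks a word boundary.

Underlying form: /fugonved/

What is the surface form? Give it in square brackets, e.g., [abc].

1 Spirantization: [fugonved] → [fuhonved]
2 Final Obstruent Devoicing: [fuhonved] → [fuhonvet]
3 Nasal Place Assimilation: [fuhonvet] → [fuhomvet]

[fuhomvet]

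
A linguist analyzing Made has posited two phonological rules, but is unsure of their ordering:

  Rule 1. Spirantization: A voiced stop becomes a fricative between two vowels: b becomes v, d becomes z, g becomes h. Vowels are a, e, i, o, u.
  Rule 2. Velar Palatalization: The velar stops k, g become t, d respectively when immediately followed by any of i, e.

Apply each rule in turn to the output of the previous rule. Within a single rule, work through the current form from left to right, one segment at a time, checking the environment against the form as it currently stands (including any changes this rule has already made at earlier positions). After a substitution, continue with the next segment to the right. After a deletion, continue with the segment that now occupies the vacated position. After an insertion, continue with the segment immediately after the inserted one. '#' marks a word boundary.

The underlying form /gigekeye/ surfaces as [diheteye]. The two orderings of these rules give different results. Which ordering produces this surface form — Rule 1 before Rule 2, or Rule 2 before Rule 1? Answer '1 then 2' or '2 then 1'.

1 then 2

Order 1 then 2:
  1 Spirantization: [gigekeye] → [gihekeye]
  2 Velar Palatalization: [gihekeye] → [diheteye]
  result: [diheteye]
Order 2 then 1:
  2 Velar Palatalization: [gigekeye] → [dideteye]
  1 Spirantization: [dideteye] → [dizeteye]
  result: [dizeteye]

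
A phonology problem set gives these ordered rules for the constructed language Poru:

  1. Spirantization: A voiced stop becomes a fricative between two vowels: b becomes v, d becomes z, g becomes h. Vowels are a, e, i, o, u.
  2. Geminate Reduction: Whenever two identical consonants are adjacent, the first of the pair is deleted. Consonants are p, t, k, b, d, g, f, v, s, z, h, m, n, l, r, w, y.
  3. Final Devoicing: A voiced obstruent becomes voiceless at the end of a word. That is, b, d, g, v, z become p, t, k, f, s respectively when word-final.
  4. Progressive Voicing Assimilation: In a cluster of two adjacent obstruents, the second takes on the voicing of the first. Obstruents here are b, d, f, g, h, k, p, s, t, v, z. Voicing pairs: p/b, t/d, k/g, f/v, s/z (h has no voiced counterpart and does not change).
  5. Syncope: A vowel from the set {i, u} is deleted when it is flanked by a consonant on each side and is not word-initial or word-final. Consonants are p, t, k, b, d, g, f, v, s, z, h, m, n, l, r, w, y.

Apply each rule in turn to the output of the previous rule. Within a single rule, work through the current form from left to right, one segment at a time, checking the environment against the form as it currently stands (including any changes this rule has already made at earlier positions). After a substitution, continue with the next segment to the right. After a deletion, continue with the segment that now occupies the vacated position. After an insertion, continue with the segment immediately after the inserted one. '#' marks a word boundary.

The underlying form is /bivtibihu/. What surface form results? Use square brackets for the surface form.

1 Spirantization: [bivtibihu] → [bivtivihu]
2 Geminate Reduction: no change — [bivtivihu]
3 Final Devoicing: no change — [bivtivihu]
4 Progressive Voicing Assimilation: [bivtivihu] → [bivdivihu]
5 Syncope: [bivdivihu] → [bvdvhu]

[bvdvhu]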